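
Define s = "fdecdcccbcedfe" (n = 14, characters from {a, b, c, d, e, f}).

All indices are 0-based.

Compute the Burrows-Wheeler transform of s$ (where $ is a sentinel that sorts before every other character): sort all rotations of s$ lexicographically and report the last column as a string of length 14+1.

ecccdebcfefdc$d

rank  rotation         last
    0  $fdecdcccbcedfe  e
    1  bcedfe$fdecdccc  c
    2  cbcedfe$fdecdcc  c
    3  ccbcedfe$fdecdc  c
    4  cccbcedfe$fdecd  d
    5  cdcccbcedfe$fde  e
    6  cedfe$fdecdcccb  b
    7  dcccbcedfe$fdec  c
    8  decdcccbcedfe$f  f
    9  dfe$fdecdcccbce  e
   10  e$fdecdcccbcedf  f
   11  ecdcccbcedfe$fd  d
   12  edfe$fdecdcccbc  c
   13  fdecdcccbcedfe$  $
   14  fe$fdecdcccbced  d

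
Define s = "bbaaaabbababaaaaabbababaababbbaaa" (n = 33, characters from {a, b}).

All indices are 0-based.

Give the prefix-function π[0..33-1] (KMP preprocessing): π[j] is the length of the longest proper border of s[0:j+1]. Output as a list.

[0, 1, 0, 0, 0, 0, 1, 2, 3, 1, 0, 1, 0, 0, 0, 0, 0, 1, 2, 3, 1, 0, 1, 0, 0, 1, 0, 1, 2, 2, 3, 4, 5]

π[0] = 0
j=1 s[j]='b': π[1]=1 (border 'b')
j=2 s[j]='a': k: 1→0; π[2]=0 (border '')
j=3 s[j]='a': π[3]=0 (border '')
j=4 s[j]='a': π[4]=0 (border '')
j=5 s[j]='a': π[5]=0 (border '')
j=6 s[j]='b': π[6]=1 (border 'b')
j=7 s[j]='b': π[7]=2 (border 'bb')
j=8 s[j]='a': π[8]=3 (border 'bba')
j=9 s[j]='b': k: 3→0; π[9]=1 (border 'b')
j=10 s[j]='a': k: 1→0; π[10]=0 (border '')
j=11 s[j]='b': π[11]=1 (border 'b')
j=12 s[j]='a': k: 1→0; π[12]=0 (border '')
j=13 s[j]='a': π[13]=0 (border '')
j=14 s[j]='a': π[14]=0 (border '')
j=15 s[j]='a': π[15]=0 (border '')
j=16 s[j]='a': π[16]=0 (border '')
j=17 s[j]='b': π[17]=1 (border 'b')
j=18 s[j]='b': π[18]=2 (border 'bb')
j=19 s[j]='a': π[19]=3 (border 'bba')
j=20 s[j]='b': k: 3→0; π[20]=1 (border 'b')
j=21 s[j]='a': k: 1→0; π[21]=0 (border '')
j=22 s[j]='b': π[22]=1 (border 'b')
j=23 s[j]='a': k: 1→0; π[23]=0 (border '')
j=24 s[j]='a': π[24]=0 (border '')
j=25 s[j]='b': π[25]=1 (border 'b')
j=26 s[j]='a': k: 1→0; π[26]=0 (border '')
j=27 s[j]='b': π[27]=1 (border 'b')
j=28 s[j]='b': π[28]=2 (border 'bb')
j=29 s[j]='b': k: 2→1; π[29]=2 (border 'bb')
j=30 s[j]='a': π[30]=3 (border 'bba')
j=31 s[j]='a': π[31]=4 (border 'bbaa')
j=32 s[j]='a': π[32]=5 (border 'bbaaa')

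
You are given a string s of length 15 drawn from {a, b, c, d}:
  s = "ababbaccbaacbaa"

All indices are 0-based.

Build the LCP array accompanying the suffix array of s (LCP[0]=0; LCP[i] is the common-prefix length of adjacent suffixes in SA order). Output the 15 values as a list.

[0, 1, 2, 1, 2, 1, 2, 0, 3, 2, 2, 1, 0, 4, 1]

rank→(start, suffix):
  0 → (14, 'a')
  1 → (13, 'aa')
  2 → (9, 'aacbaa')
  3 → (0, 'ababbaccbaacbaa')
  4 → (2, 'abbaccbaacbaa')
  5 → (10, 'acbaa')
  6 → (5, 'accbaacbaa')
  7 → (12, 'baa')
  8 → (8, 'baacbaa')
  9 → (1, 'babbaccbaacbaa')
  10 → (4, 'baccbaacbaa')
  11 → (3, 'bbaccbaacbaa')
  12 → (11, 'cbaa')
  13 → (7, 'cbaacbaa')
  14 → (6, 'ccbaacbaa')

SA = [14, 13, 9, 0, 2, 10, 5, 12, 8, 1, 4, 3, 11, 7, 6]
rank  pair      lcp
   1  s[14:],s[13:]  1  'a'
   2  s[13:],s[9:]  2  'aa'
   3  s[9:],s[0:]  1  'a'
   4  s[0:],s[2:]  2  'ab'
   5  s[2:],s[10:]  1  'a'
   6  s[10:],s[5:]  2  'ac'
   7  s[5:],s[12:]  0  ''
   8  s[12:],s[8:]  3  'baa'
   9  s[8:],s[1:]  2  'ba'
  10  s[1:],s[4:]  2  'ba'
  11  s[4:],s[3:]  1  'b'
  12  s[3:],s[11:]  0  ''
  13  s[11:],s[7:]  4  'cbaa'
  14  s[7:],s[6:]  1  'c'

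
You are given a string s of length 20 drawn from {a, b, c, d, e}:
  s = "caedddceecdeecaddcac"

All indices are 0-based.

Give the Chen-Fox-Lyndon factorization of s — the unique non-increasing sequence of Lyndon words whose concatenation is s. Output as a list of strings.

["c", "aedddceecdeec", "addc", "ac"]

emit factor 1: 'c' (i=0, period=1)
emit factor 2: 'aedddceecdeec' (i=1, period=13)
emit factor 3: 'addc' (i=14, period=4)
emit factor 4: 'ac' (i=18, period=2)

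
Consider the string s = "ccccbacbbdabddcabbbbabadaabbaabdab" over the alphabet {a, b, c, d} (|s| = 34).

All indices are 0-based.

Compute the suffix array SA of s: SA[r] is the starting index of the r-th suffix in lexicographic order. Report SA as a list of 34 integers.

rank→(start, suffix):
  0 → (24, 'aabbaabdab')
  1 → (28, 'aabdab')
  2 → (32, 'ab')
  3 → (20, 'abadaabbaabdab')
  4 → (25, 'abbaabdab')
  5 → (15, 'abbbbabadaabbaabdab')
  6 → (29, 'abdab')
  7 → (10, 'abddcabbbbabadaabbaabdab')
  8 → (5, 'acbbdabddcabbbbabadaabbaabdab')
  9 → (22, 'adaabbaabdab')
  10 → (33, 'b')
  11 → (27, 'baabdab')
  12 → (19, 'babadaabbaabdab')
  13 → (4, 'bacbbdabddcabbbbabadaabbaabdab')
  14 → (21, 'badaabbaabdab')
  15 → (26, 'bbaabdab')
  16 → (18, 'bbabadaabbaabdab')
  17 → (17, 'bbbabadaabbaabdab')
  18 → (16, 'bbbbabadaabbaabdab')
  19 → (7, 'bbdabddcabbbbabadaabbaabdab')
  20 → (30, 'bdab')
  21 → (8, 'bdabddcabbbbabadaabbaabdab')
  22 → (11, 'bddcabbbbabadaabbaabdab')
  23 → (14, 'cabbbbabadaabbaabdab')
  24 → (3, 'cbacbbdabddcabbbbabadaabbaabdab')
  25 → (6, 'cbbdabddcabbbbabadaabbaabdab')
  26 → (2, 'ccbacbbdabddcabbbbabadaabbaabdab')
  27 → (1, 'cccbacbbdabddcabbbbabadaabbaabdab')
  28 → (0, 'ccccbacbbdabddcabbbbabadaabbaabdab')
  29 → (23, 'daabbaabdab')
  30 → (31, 'dab')
  31 → (9, 'dabddcabbbbabadaabbaabdab')
  32 → (13, 'dcabbbbabadaabbaabdab')
  33 → (12, 'ddcabbbbabadaabbaabdab')

[24, 28, 32, 20, 25, 15, 29, 10, 5, 22, 33, 27, 19, 4, 21, 26, 18, 17, 16, 7, 30, 8, 11, 14, 3, 6, 2, 1, 0, 23, 31, 9, 13, 12]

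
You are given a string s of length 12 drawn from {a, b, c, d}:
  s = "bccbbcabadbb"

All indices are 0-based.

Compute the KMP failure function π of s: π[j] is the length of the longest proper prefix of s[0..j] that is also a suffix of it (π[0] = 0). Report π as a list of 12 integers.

π[0] = 0
j=1 s[j]='c': π[1]=0 (border '')
j=2 s[j]='c': π[2]=0 (border '')
j=3 s[j]='b': π[3]=1 (border 'b')
j=4 s[j]='b': k: 1→0; π[4]=1 (border 'b')
j=5 s[j]='c': π[5]=2 (border 'bc')
j=6 s[j]='a': k: 2→0; π[6]=0 (border '')
j=7 s[j]='b': π[7]=1 (border 'b')
j=8 s[j]='a': k: 1→0; π[8]=0 (border '')
j=9 s[j]='d': π[9]=0 (border '')
j=10 s[j]='b': π[10]=1 (border 'b')
j=11 s[j]='b': k: 1→0; π[11]=1 (border 'b')

[0, 0, 0, 1, 1, 2, 0, 1, 0, 0, 1, 1]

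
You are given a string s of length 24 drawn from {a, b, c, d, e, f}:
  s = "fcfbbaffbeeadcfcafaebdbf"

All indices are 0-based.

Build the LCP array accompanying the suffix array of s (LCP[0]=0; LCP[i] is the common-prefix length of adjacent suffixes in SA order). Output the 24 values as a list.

sorted suffixes:
  #0 SA[0]=11  'adcfcafaebdbf'
  #1 SA[1]=18  'aebdbf'
  #2 SA[2]=16  'afaebdbf'
  #3 SA[3]=5  'affbeeadcfcafaebdbf'
  #4 SA[4]=4  'baffbeeadcfcafaebdbf'
  #5 SA[5]=3  'bbaffbeeadcfcafaebdbf'
  #6 SA[6]=20  'bdbf'
  #7 SA[7]=8  'beeadcfcafaebdbf'
  #8 SA[8]=22  'bf'
  #9 SA[9]=15  'cafaebdbf'
  #10 SA[10]=1  'cfbbaffbeeadcfcafaebdbf'
  #11 SA[11]=13  'cfcafaebdbf'
  #12 SA[12]=21  'dbf'
  #13 SA[13]=12  'dcfcafaebdbf'
  #14 SA[14]=10  'eadcfcafaebdbf'
  #15 SA[15]=19  'ebdbf'
  #16 SA[16]=9  'eeadcfcafaebdbf'
  #17 SA[17]=23  'f'
  #18 SA[18]=17  'faebdbf'
  #19 SA[19]=2  'fbbaffbeeadcfcafaebdbf'
  #20 SA[20]=7  'fbeeadcfcafaebdbf'
  #21 SA[21]=14  'fcafaebdbf'
  #22 SA[22]=0  'fcfbbaffbeeadcfcafaebdbf'
  #23 SA[23]=6  'ffbeeadcfcafaebdbf'

SA = [11, 18, 16, 5, 4, 3, 20, 8, 22, 15, 1, 13, 21, 12, 10, 19, 9, 23, 17, 2, 7, 14, 0, 6]
[i] adj suffixes → lcp
  [1] 11/18 → 1 ('a')
  [2] 18/16 → 1 ('a')
  [3] 16/5 → 2 ('af')
  [4] 5/4 → 0 ('')
  [5] 4/3 → 1 ('b')
  [6] 3/20 → 1 ('b')
  [7] 20/8 → 1 ('b')
  [8] 8/22 → 1 ('b')
  [9] 22/15 → 0 ('')
  [10] 15/1 → 1 ('c')
  [11] 1/13 → 2 ('cf')
  [12] 13/21 → 0 ('')
  [13] 21/12 → 1 ('d')
  [14] 12/10 → 0 ('')
  [15] 10/19 → 1 ('e')
  [16] 19/9 → 1 ('e')
  [17] 9/23 → 0 ('')
  [18] 23/17 → 1 ('f')
  [19] 17/2 → 1 ('f')
  [20] 2/7 → 2 ('fb')
  [21] 7/14 → 1 ('f')
  [22] 14/0 → 2 ('fc')
  [23] 0/6 → 1 ('f')

[0, 1, 1, 2, 0, 1, 1, 1, 1, 0, 1, 2, 0, 1, 0, 1, 1, 0, 1, 1, 2, 1, 2, 1]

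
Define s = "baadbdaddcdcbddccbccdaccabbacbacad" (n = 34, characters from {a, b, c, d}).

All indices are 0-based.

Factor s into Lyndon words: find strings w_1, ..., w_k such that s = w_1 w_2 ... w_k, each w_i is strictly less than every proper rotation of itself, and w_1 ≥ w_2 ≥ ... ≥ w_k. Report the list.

emit factor 1: 'b' (i=0, period=1)
emit factor 2: 'aadbdaddcdcbddccbccdaccabbacbacad' (i=1, period=33)

["b", "aadbdaddcdcbddccbccdaccabbacbacad"]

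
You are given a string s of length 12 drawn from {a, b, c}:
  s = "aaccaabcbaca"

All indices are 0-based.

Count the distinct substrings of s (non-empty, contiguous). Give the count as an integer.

rank | idx | suffix
   0 |  11 | a
   1 |   4 | aabcbaca
   2 |   0 | aaccaabcbaca
   3 |   5 | abcbaca
   4 |   9 | aca
   5 |   1 | accaabcbaca
   6 |   8 | baca
   7 |   6 | bcbaca
   8 |  10 | ca
   9 |   3 | caabcbaca
  10 |   7 | cbaca
  11 |   2 | ccaabcbaca

SA = [11, 4, 0, 5, 9, 1, 8, 6, 10, 3, 7, 2]
rank  pair      lcp
   1  s[11:],s[4:]  1  'a'
   2  s[4:],s[0:]  2  'aa'
   3  s[0:],s[5:]  1  'a'
   4  s[5:],s[9:]  1  'a'
   5  s[9:],s[1:]  2  'ac'
   6  s[1:],s[8:]  0  ''
   7  s[8:],s[6:]  1  'b'
   8  s[6:],s[10:]  0  ''
   9  s[10:],s[3:]  2  'ca'
  10  s[3:],s[7:]  1  'c'
  11  s[7:],s[2:]  1  'c'

n(n+1)/2 = 12·13/2 = 78
Σ LCP = 0 + 1 + 2 + 1 + 1 + 2 + 0 + 1 + 0 + 2 + 1 + 1 = 12
distinct = 78 − 12 = 66

66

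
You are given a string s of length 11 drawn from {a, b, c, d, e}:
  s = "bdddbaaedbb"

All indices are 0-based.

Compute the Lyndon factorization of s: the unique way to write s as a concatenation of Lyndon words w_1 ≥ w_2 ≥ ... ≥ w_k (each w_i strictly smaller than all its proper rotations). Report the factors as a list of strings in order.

emit factor 1: 'bddd' (i=0, period=4)
emit factor 2: 'b' (i=4, period=1)
emit factor 3: 'aaedbb' (i=5, period=6)

["bddd", "b", "aaedbb"]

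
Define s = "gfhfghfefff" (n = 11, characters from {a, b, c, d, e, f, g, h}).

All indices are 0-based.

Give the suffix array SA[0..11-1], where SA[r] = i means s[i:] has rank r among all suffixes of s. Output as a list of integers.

[7, 10, 6, 9, 8, 3, 1, 0, 4, 5, 2]

rank→(start, suffix):
  0 → (7, 'efff')
  1 → (10, 'f')
  2 → (6, 'fefff')
  3 → (9, 'ff')
  4 → (8, 'fff')
  5 → (3, 'fghfefff')
  6 → (1, 'fhfghfefff')
  7 → (0, 'gfhfghfefff')
  8 → (4, 'ghfefff')
  9 → (5, 'hfefff')
  10 → (2, 'hfghfefff')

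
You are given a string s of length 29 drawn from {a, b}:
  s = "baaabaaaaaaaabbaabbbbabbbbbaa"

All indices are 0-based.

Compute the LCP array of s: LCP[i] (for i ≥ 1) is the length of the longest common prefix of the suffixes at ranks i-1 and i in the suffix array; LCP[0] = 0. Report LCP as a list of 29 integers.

[0, 1, 2, 7, 6, 5, 4, 3, 4, 2, 3, 4, 1, 2, 3, 5, 0, 3, 4, 3, 2, 1, 4, 3, 2, 4, 3, 5, 4]

rank | idx | suffix
   0 |  28 | a
   1 |  27 | aa
   2 |   5 | aaaaaaaabbaabbbbabbbbbaa
   3 |   6 | aaaaaaabbaabbbbabbbbbaa
   4 |   7 | aaaaaabbaabbbbabbbbbaa
   5 |   8 | aaaaabbaabbbbabbbbbaa
   6 |   9 | aaaabbaabbbbabbbbbaa
   7 |   1 | aaabaaaaaaaabbaabbbbabbbbbaa
   8 |  10 | aaabbaabbbbabbbbbaa
   9 |   2 | aabaaaaaaaabbaabbbbabbbbbaa
  10 |  11 | aabbaabbbbabbbbbaa
  11 |  15 | aabbbbabbbbbaa
  12 |   3 | abaaaaaaaabbaabbbbabbbbbaa
  13 |  12 | abbaabbbbabbbbbaa
  14 |  16 | abbbbabbbbbaa
  15 |  21 | abbbbbaa
  16 |  26 | baa
  17 |   4 | baaaaaaaabbaabbbbabbbbbaa
  18 |   0 | baaabaaaaaaaabbaabbbbabbbbbaa
  19 |  14 | baabbbbabbbbbaa
  20 |  20 | babbbbbaa
  21 |  25 | bbaa
  22 |  13 | bbaabbbbabbbbbaa
  23 |  19 | bbabbbbbaa
  24 |  24 | bbbaa
  25 |  18 | bbbabbbbbaa
  26 |  23 | bbbbaa
  27 |  17 | bbbbabbbbbaa
  28 |  22 | bbbbbaa

SA = [28, 27, 5, 6, 7, 8, 9, 1, 10, 2, 11, 15, 3, 12, 16, 21, 26, 4, 0, 14, 20, 25, 13, 19, 24, 18, 23, 17, 22]
i: (SA[i-1],SA[i]) lcp shared
  1: (28,27) 1 'a'
  2: (27,5) 2 'aa'
  3: (5,6) 7 'aaaaaaa'
  4: (6,7) 6 'aaaaaa'
  5: (7,8) 5 'aaaaa'
  6: (8,9) 4 'aaaa'
  7: (9,1) 3 'aaa'
  8: (1,10) 4 'aaab'
  9: (10,2) 2 'aa'
  10: (2,11) 3 'aab'
  11: (11,15) 4 'aabb'
  12: (15,3) 1 'a'
  13: (3,12) 2 'ab'
  14: (12,16) 3 'abb'
  15: (16,21) 5 'abbbb'
  16: (21,26) 0 ''
  17: (26,4) 3 'baa'
  18: (4,0) 4 'baaa'
  19: (0,14) 3 'baa'
  20: (14,20) 2 'ba'
  21: (20,25) 1 'b'
  22: (25,13) 4 'bbaa'
  23: (13,19) 3 'bba'
  24: (19,24) 2 'bb'
  25: (24,18) 4 'bbba'
  26: (18,23) 3 'bbb'
  27: (23,17) 5 'bbbba'
  28: (17,22) 4 'bbbb'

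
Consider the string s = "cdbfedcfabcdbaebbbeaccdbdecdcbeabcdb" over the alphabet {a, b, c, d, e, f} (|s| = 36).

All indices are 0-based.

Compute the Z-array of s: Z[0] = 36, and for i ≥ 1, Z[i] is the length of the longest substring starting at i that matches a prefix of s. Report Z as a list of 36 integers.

Z[0]=36
i=1: fresh scan; Z[1]=0
i=2: fresh scan; Z[2]=0
i=3: fresh scan; Z[3]=0
i=4: fresh scan; Z[4]=0
i=5: fresh scan; Z[5]=0
i=6: fresh scan; Z[6]=1 grow→box=[6,7)
i=7: fresh scan; Z[7]=0
i=8: fresh scan; Z[8]=0
i=9: fresh scan; Z[9]=0
i=10: fresh scan; Z[10]=3 grow→box=[10,13)
i=11: min(r-i=2, Z[1]=0)=0; Z[11]=0
i=12: min(r-i=1, Z[2]=0)=0; Z[12]=0
i=13: fresh scan; Z[13]=0
i=14: fresh scan; Z[14]=0
i=15: fresh scan; Z[15]=0
i=16: fresh scan; Z[16]=0
i=17: fresh scan; Z[17]=0
i=18: fresh scan; Z[18]=0
i=19: fresh scan; Z[19]=0
i=20: fresh scan; Z[20]=1 grow→box=[20,21)
i=21: fresh scan; Z[21]=3 grow→box=[21,24)
i=22: min(r-i=2, Z[1]=0)=0; Z[22]=0
i=23: min(r-i=1, Z[2]=0)=0; Z[23]=0
i=24: fresh scan; Z[24]=0
i=25: fresh scan; Z[25]=0
i=26: fresh scan; Z[26]=2 grow→box=[26,28)
i=27: min(r-i=1, Z[1]=0)=0; Z[27]=0
i=28: fresh scan; Z[28]=1 grow→box=[28,29)
i=29: fresh scan; Z[29]=0
i=30: fresh scan; Z[30]=0
i=31: fresh scan; Z[31]=0
i=32: fresh scan; Z[32]=0
i=33: fresh scan; Z[33]=3 grow→box=[33,36)
i=34: min(r-i=2, Z[1]=0)=0; Z[34]=0
i=35: min(r-i=1, Z[2]=0)=0; Z[35]=0

[36, 0, 0, 0, 0, 0, 1, 0, 0, 0, 3, 0, 0, 0, 0, 0, 0, 0, 0, 0, 1, 3, 0, 0, 0, 0, 2, 0, 1, 0, 0, 0, 0, 3, 0, 0]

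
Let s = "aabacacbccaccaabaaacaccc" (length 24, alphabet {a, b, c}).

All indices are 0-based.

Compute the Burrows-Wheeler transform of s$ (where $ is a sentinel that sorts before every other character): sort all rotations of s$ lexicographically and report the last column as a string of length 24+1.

cbc$aaabacccaacccacaacaba

rank  rotation                   last
    0  $aabacacbccaccaabaaacaccc  c
    1  aaacaccc$aabacacbccaccaab  b
    2  aabaaacaccc$aabacacbccacc  c
    3  aabacacbccaccaabaaacaccc$  $
    4  aacaccc$aabacacbccaccaaba  a
    5  abaaacaccc$aabacacbccacca  a
    6  abacacbccaccaabaaacaccc$a  a
    7  acacbccaccaabaaacaccc$aab  b
    8  acaccc$aabacacbccaccaabaa  a
    9  acbccaccaabaaacaccc$aabac  c
   10  accaabaaacaccc$aabacacbcc  c
   11  accc$aabacacbccaccaabaaac  c
   12  baaacaccc$aabacacbccaccaa  a
   13  bacacbccaccaabaaacaccc$aa  a
   14  bccaccaabaaacaccc$aabacac  c
   15  c$aabacacbccaccaabaaacacc  c
   16  caabaaacaccc$aabacacbccac  c
   17  cacbccaccaabaaacaccc$aaba  a
   18  caccaabaaacaccc$aabacacbc  c
   19  caccc$aabacacbccaccaabaaa  a
   20  cbccaccaabaaacaccc$aabaca  a
   21  cc$aabacacbccaccaabaaacac  c
   22  ccaabaaacaccc$aabacacbcca  a
   23  ccaccaabaaacaccc$aabacacb  b
   24  ccc$aabacacbccaccaabaaaca  a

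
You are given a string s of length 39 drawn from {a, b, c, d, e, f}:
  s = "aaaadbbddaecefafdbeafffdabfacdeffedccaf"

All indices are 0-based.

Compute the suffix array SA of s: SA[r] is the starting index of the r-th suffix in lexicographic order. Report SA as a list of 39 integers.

[0, 1, 2, 24, 27, 3, 9, 37, 14, 19, 5, 6, 17, 25, 36, 35, 28, 11, 23, 8, 4, 16, 34, 7, 29, 18, 10, 33, 12, 30, 38, 26, 13, 22, 15, 32, 21, 31, 20]

rank→(start, suffix):
  0 → (0, 'aaaadbbddaecefafdbeafffdabfacdeffedccaf')
  1 → (1, 'aaadbbddaecefafdbeafffdabfacdeffedccaf')
  2 → (2, 'aadbbddaecefafdbeafffdabfacdeffedccaf')
  3 → (24, 'abfacdeffedccaf')
  4 → (27, 'acdeffedccaf')
  5 → (3, 'adbbddaecefafdbeafffdabfacdeffedccaf')
  6 → (9, 'aecefafdbeafffdabfacdeffedccaf')
  7 → (37, 'af')
  8 → (14, 'afdbeafffdabfacdeffedccaf')
  9 → (19, 'afffdabfacdeffedccaf')
  10 → (5, 'bbddaecefafdbeafffdabfacdeffedccaf')
  11 → (6, 'bddaecefafdbeafffdabfacdeffedccaf')
  12 → (17, 'beafffdabfacdeffedccaf')
  13 → (25, 'bfacdeffedccaf')
  14 → (36, 'caf')
  15 → (35, 'ccaf')
  16 → (28, 'cdeffedccaf')
  17 → (11, 'cefafdbeafffdabfacdeffedccaf')
  18 → (23, 'dabfacdeffedccaf')
  19 → (8, 'daecefafdbeafffdabfacdeffedccaf')
  20 → (4, 'dbbddaecefafdbeafffdabfacdeffedccaf')
  21 → (16, 'dbeafffdabfacdeffedccaf')
  22 → (34, 'dccaf')
  23 → (7, 'ddaecefafdbeafffdabfacdeffedccaf')
  24 → (29, 'deffedccaf')
  25 → (18, 'eafffdabfacdeffedccaf')
  26 → (10, 'ecefafdbeafffdabfacdeffedccaf')
  27 → (33, 'edccaf')
  28 → (12, 'efafdbeafffdabfacdeffedccaf')
  29 → (30, 'effedccaf')
  30 → (38, 'f')
  31 → (26, 'facdeffedccaf')
  32 → (13, 'fafdbeafffdabfacdeffedccaf')
  33 → (22, 'fdabfacdeffedccaf')
  34 → (15, 'fdbeafffdabfacdeffedccaf')
  35 → (32, 'fedccaf')
  36 → (21, 'ffdabfacdeffedccaf')
  37 → (31, 'ffedccaf')
  38 → (20, 'fffdabfacdeffedccaf')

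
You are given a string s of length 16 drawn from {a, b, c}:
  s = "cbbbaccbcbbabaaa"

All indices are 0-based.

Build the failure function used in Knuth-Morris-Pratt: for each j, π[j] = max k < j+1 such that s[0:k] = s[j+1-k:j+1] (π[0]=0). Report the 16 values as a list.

π[0] = 0
j=1 s[j]='b': π[1]=0 (border '')
j=2 s[j]='b': π[2]=0 (border '')
j=3 s[j]='b': π[3]=0 (border '')
j=4 s[j]='a': π[4]=0 (border '')
j=5 s[j]='c': π[5]=1 (border 'c')
j=6 s[j]='c': k: 1→0; π[6]=1 (border 'c')
j=7 s[j]='b': π[7]=2 (border 'cb')
j=8 s[j]='c': k: 2→0; π[8]=1 (border 'c')
j=9 s[j]='b': π[9]=2 (border 'cb')
j=10 s[j]='b': π[10]=3 (border 'cbb')
j=11 s[j]='a': k: 3→0; π[11]=0 (border '')
j=12 s[j]='b': π[12]=0 (border '')
j=13 s[j]='a': π[13]=0 (border '')
j=14 s[j]='a': π[14]=0 (border '')
j=15 s[j]='a': π[15]=0 (border '')

[0, 0, 0, 0, 0, 1, 1, 2, 1, 2, 3, 0, 0, 0, 0, 0]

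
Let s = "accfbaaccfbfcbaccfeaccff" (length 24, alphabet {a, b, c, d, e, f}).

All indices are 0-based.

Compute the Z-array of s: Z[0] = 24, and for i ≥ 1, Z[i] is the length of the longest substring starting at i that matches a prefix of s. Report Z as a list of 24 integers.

Z[0]=24
i=1: outside box; Z[1]=0
i=2: outside box; Z[2]=0
i=3: outside box; Z[3]=0
i=4: outside box; Z[4]=0
i=5: outside box; Z[5]=1 grow→box=[5,6)
i=6: outside box; Z[6]=5 grow→box=[6,11)
i=7: min(r-i=4, Z[1]=0)=0; Z[7]=0
i=8: min(r-i=3, Z[2]=0)=0; Z[8]=0
i=9: min(r-i=2, Z[3]=0)=0; Z[9]=0
i=10: min(r-i=1, Z[4]=0)=0; Z[10]=0
i=11: outside box; Z[11]=0
i=12: outside box; Z[12]=0
i=13: outside box; Z[13]=0
i=14: outside box; Z[14]=4 grow→box=[14,18)
i=15: min(r-i=3, Z[1]=0)=0; Z[15]=0
i=16: min(r-i=2, Z[2]=0)=0; Z[16]=0
i=17: min(r-i=1, Z[3]=0)=0; Z[17]=0
i=18: outside box; Z[18]=0
i=19: outside box; Z[19]=4 grow→box=[19,23)
i=20: min(r-i=3, Z[1]=0)=0; Z[20]=0
i=21: min(r-i=2, Z[2]=0)=0; Z[21]=0
i=22: min(r-i=1, Z[3]=0)=0; Z[22]=0
i=23: outside box; Z[23]=0

[24, 0, 0, 0, 0, 1, 5, 0, 0, 0, 0, 0, 0, 0, 4, 0, 0, 0, 0, 4, 0, 0, 0, 0]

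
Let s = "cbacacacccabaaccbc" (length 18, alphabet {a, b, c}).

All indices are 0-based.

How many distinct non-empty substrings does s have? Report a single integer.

rank→(start, suffix):
  0 → (12, 'aaccbc')
  1 → (10, 'abaaccbc')
  2 → (2, 'acacacccabaaccbc')
  3 → (4, 'acacccabaaccbc')
  4 → (13, 'accbc')
  5 → (6, 'acccabaaccbc')
  6 → (11, 'baaccbc')
  7 → (1, 'bacacacccabaaccbc')
  8 → (16, 'bc')
  9 → (17, 'c')
  10 → (9, 'cabaaccbc')
  11 → (3, 'cacacccabaaccbc')
  12 → (5, 'cacccabaaccbc')
  13 → (0, 'cbacacacccabaaccbc')
  14 → (15, 'cbc')
  15 → (8, 'ccabaaccbc')
  16 → (14, 'ccbc')
  17 → (7, 'cccabaaccbc')

SA = [12, 10, 2, 4, 13, 6, 11, 1, 16, 17, 9, 3, 5, 0, 15, 8, 14, 7]
i: (SA[i-1],SA[i]) lcp shared
  1: (12,10) 1 'a'
  2: (10,2) 1 'a'
  3: (2,4) 4 'acac'
  4: (4,13) 2 'ac'
  5: (13,6) 3 'acc'
  6: (6,11) 0 ''
  7: (11,1) 2 'ba'
  8: (1,16) 1 'b'
  9: (16,17) 0 ''
  10: (17,9) 1 'c'
  11: (9,3) 2 'ca'
  12: (3,5) 3 'cac'
  13: (5,0) 1 'c'
  14: (0,15) 2 'cb'
  15: (15,8) 1 'c'
  16: (8,14) 2 'cc'
  17: (14,7) 2 'cc'

n(n+1)/2 = 18·19/2 = 171
Σ LCP = 0 + 1 + 1 + 4 + 2 + 3 + 0 + 2 + 1 + 0 + 1 + 2 + 3 + 1 + 2 + 1 + 2 + 2 = 28
distinct = 171 − 28 = 143

143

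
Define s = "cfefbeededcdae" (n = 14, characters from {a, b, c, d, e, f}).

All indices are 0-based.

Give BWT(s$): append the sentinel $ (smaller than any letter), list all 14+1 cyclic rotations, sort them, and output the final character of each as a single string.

edfd$ceeadebfec

rank  rotation         last
    0  $cfefbeededcdae  e
    1  ae$cfefbeededcd  d
    2  beededcdae$cfef  f
    3  cdae$cfefbeeded  d
    4  cfefbeededcdae$  $
    5  dae$cfefbeededc  c
    6  dcdae$cfefbeede  e
    7  dedcdae$cfefbee  e
    8  e$cfefbeededcda  a
    9  edcdae$cfefbeed  d
   10  ededcdae$cfefbe  e
   11  eededcdae$cfefb  b
   12  efbeededcdae$cf  f
   13  fbeededcdae$cfe  e
   14  fefbeededcdae$c  c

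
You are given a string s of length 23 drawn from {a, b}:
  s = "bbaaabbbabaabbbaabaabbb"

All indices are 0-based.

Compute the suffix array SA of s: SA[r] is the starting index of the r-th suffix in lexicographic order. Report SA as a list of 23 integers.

rank | idx | suffix
   0 |   2 | aaabbbabaabbbaabaabbb
   1 |  15 | aabaabbb
   2 |  18 | aabbb
   3 |  10 | aabbbaabaabbb
   4 |   3 | aabbbabaabbbaabaabbb
   5 |  16 | abaabbb
   6 |   8 | abaabbbaabaabbb
   7 |  19 | abbb
   8 |  11 | abbbaabaabbb
   9 |   4 | abbbabaabbbaabaabbb
  10 |  22 | b
  11 |   1 | baaabbbabaabbbaabaabbb
  12 |  14 | baabaabbb
  13 |  17 | baabbb
  14 |   9 | baabbbaabaabbb
  15 |   7 | babaabbbaabaabbb
  16 |  21 | bb
  17 |   0 | bbaaabbbabaabbbaabaabbb
  18 |  13 | bbaabaabbb
  19 |   6 | bbabaabbbaabaabbb
  20 |  20 | bbb
  21 |  12 | bbbaabaabbb
  22 |   5 | bbbabaabbbaabaabbb

[2, 15, 18, 10, 3, 16, 8, 19, 11, 4, 22, 1, 14, 17, 9, 7, 21, 0, 13, 6, 20, 12, 5]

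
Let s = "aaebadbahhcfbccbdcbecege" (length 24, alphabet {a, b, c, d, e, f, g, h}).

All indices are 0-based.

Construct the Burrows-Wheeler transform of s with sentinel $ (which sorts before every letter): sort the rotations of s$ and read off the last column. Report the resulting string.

e$babedfcccdbehabgabcceha

rank  rotation                   last
    0  $aaebadbahhcfbccbdcbecege  e
    1  aaebadbahhcfbccbdcbecege$  $
    2  adbahhcfbccbdcbecege$aaeb  b
    3  aebadbahhcfbccbdcbecege$a  a
    4  ahhcfbccbdcbecege$aaebadb  b
    5  badbahhcfbccbdcbecege$aae  e
    6  bahhcfbccbdcbecege$aaebad  d
    7  bccbdcbecege$aaebadbahhcf  f
    8  bdcbecege$aaebadbahhcfbcc  c
    9  becege$aaebadbahhcfbccbdc  c
   10  cbdcbecege$aaebadbahhcfbc  c
   11  cbecege$aaebadbahhcfbccbd  d
   12  ccbdcbecege$aaebadbahhcfb  b
   13  cege$aaebadbahhcfbccbdcbe  e
   14  cfbccbdcbecege$aaebadbahh  h
   15  dbahhcfbccbdcbecege$aaeba  a
   16  dcbecege$aaebadbahhcfbccb  b
   17  e$aaebadbahhcfbccbdcbeceg  g
   18  ebadbahhcfbccbdcbecege$aa  a
   19  ecege$aaebadbahhcfbccbdcb  b
   20  ege$aaebadbahhcfbccbdcbec  c
   21  fbccbdcbecege$aaebadbahhc  c
   22  ge$aaebadbahhcfbccbdcbece  e
   23  hcfbccbdcbecege$aaebadbah  h
   24  hhcfbccbdcbecege$aaebadba  a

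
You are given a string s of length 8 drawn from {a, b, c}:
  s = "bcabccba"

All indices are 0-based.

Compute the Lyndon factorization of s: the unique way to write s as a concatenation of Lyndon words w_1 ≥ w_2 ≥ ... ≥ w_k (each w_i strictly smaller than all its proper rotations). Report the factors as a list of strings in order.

emit factor 1: 'bc' (i=0, period=2)
emit factor 2: 'abccb' (i=2, period=5)
emit factor 3: 'a' (i=7, period=1)

["bc", "abccb", "a"]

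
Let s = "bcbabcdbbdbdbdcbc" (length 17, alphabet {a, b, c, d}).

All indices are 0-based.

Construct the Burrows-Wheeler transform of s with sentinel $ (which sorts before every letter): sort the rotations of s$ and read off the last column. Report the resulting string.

rank  rotation            last
    0  $bcbabcdbbdbdbdcbc  c
    1  abcdbbdbdbdcbc$bcb  b
    2  babcdbbdbdbdcbc$bc  c
    3  bbdbdbdcbc$bcbabcd  d
    4  bc$bcbabcdbbdbdbdc  c
    5  bcbabcdbbdbdbdcbc$  $
    6  bcdbbdbdbdcbc$bcba  a
    7  bdbdbdcbc$bcbabcdb  b
    8  bdbdcbc$bcbabcdbbd  d
    9  bdcbc$bcbabcdbbdbd  d
   10  c$bcbabcdbbdbdbdcb  b
   11  cbabcdbbdbdbdcbc$b  b
   12  cbc$bcbabcdbbdbdbd  d
   13  cdbbdbdbdcbc$bcbab  b
   14  dbbdbdbdcbc$bcbabc  c
   15  dbdbdcbc$bcbabcdbb  b
   16  dbdcbc$bcbabcdbbdb  b
   17  dcbc$bcbabcdbbdbdb  b

cbcdc$abddbbdbcbbb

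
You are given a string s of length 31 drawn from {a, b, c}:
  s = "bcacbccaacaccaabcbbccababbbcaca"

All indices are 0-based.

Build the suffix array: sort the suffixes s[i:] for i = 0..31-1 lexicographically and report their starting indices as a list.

rank→(start, suffix):
  0 → (30, 'a')
  1 → (13, 'aabcbbccababbbcaca')
  2 → (7, 'aacaccaabcbbccababbbcaca')
  3 → (21, 'ababbbcaca')
  4 → (23, 'abbbcaca')
  5 → (14, 'abcbbccababbbcaca')
  6 → (28, 'aca')
  7 → (8, 'acaccaabcbbccababbbcaca')
  8 → (2, 'acbccaacaccaabcbbccababbbcaca')
  9 → (10, 'accaabcbbccababbbcaca')
  10 → (22, 'babbbcaca')
  11 → (24, 'bbbcaca')
  12 → (25, 'bbcaca')
  13 → (17, 'bbccababbbcaca')
  14 → (26, 'bcaca')
  15 → (0, 'bcacbccaacaccaabcbbccababbbcaca')
  16 → (15, 'bcbbccababbbcaca')
  17 → (4, 'bccaacaccaabcbbccababbbcaca')
  18 → (18, 'bccababbbcaca')
  19 → (29, 'ca')
  20 → (12, 'caabcbbccababbbcaca')
  21 → (6, 'caacaccaabcbbccababbbcaca')
  22 → (20, 'cababbbcaca')
  23 → (27, 'caca')
  24 → (1, 'cacbccaacaccaabcbbccababbbcaca')
  25 → (9, 'caccaabcbbccababbbcaca')
  26 → (16, 'cbbccababbbcaca')
  27 → (3, 'cbccaacaccaabcbbccababbbcaca')
  28 → (11, 'ccaabcbbccababbbcaca')
  29 → (5, 'ccaacaccaabcbbccababbbcaca')
  30 → (19, 'ccababbbcaca')

[30, 13, 7, 21, 23, 14, 28, 8, 2, 10, 22, 24, 25, 17, 26, 0, 15, 4, 18, 29, 12, 6, 20, 27, 1, 9, 16, 3, 11, 5, 19]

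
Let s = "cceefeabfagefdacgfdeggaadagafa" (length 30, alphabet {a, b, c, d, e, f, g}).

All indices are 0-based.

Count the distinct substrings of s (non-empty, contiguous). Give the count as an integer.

sorted suffixes:
  #0 SA[0]=29  'a'
  #1 SA[1]=22  'aadagafa'
  #2 SA[2]=6  'abfagefdacgfdeggaadagafa'
  #3 SA[3]=14  'acgfdeggaadagafa'
  #4 SA[4]=23  'adagafa'
  #5 SA[5]=27  'afa'
  #6 SA[6]=25  'agafa'
  #7 SA[7]=9  'agefdacgfdeggaadagafa'
  #8 SA[8]=7  'bfagefdacgfdeggaadagafa'
  #9 SA[9]=0  'cceefeabfagefdacgfdeggaadagafa'
  #10 SA[10]=1  'ceefeabfagefdacgfdeggaadagafa'
  #11 SA[11]=15  'cgfdeggaadagafa'
  #12 SA[12]=13  'dacgfdeggaadagafa'
  #13 SA[13]=24  'dagafa'
  #14 SA[14]=18  'deggaadagafa'
  #15 SA[15]=5  'eabfagefdacgfdeggaadagafa'
  #16 SA[16]=2  'eefeabfagefdacgfdeggaadagafa'
  #17 SA[17]=11  'efdacgfdeggaadagafa'
  #18 SA[18]=3  'efeabfagefdacgfdeggaadagafa'
  #19 SA[19]=19  'eggaadagafa'
  #20 SA[20]=28  'fa'
  #21 SA[21]=8  'fagefdacgfdeggaadagafa'
  #22 SA[22]=12  'fdacgfdeggaadagafa'
  #23 SA[23]=17  'fdeggaadagafa'
  #24 SA[24]=4  'feabfagefdacgfdeggaadagafa'
  #25 SA[25]=21  'gaadagafa'
  #26 SA[26]=26  'gafa'
  #27 SA[27]=10  'gefdacgfdeggaadagafa'
  #28 SA[28]=16  'gfdeggaadagafa'
  #29 SA[29]=20  'ggaadagafa'

SA = [29, 22, 6, 14, 23, 27, 25, 9, 7, 0, 1, 15, 13, 24, 18, 5, 2, 11, 3, 19, 28, 8, 12, 17, 4, 21, 26, 10, 16, 20]
rank  pair      lcp
   1  s[29:],s[22:]  1  'a'
   2  s[22:],s[6:]  1  'a'
   3  s[6:],s[14:]  1  'a'
   4  s[14:],s[23:]  1  'a'
   5  s[23:],s[27:]  1  'a'
   6  s[27:],s[25:]  1  'a'
   7  s[25:],s[9:]  2  'ag'
   8  s[9:],s[7:]  0  ''
   9  s[7:],s[0:]  0  ''
  10  s[0:],s[1:]  1  'c'
  11  s[1:],s[15:]  1  'c'
  12  s[15:],s[13:]  0  ''
  13  s[13:],s[24:]  2  'da'
  14  s[24:],s[18:]  1  'd'
  15  s[18:],s[5:]  0  ''
  16  s[5:],s[2:]  1  'e'
  17  s[2:],s[11:]  1  'e'
  18  s[11:],s[3:]  2  'ef'
  19  s[3:],s[19:]  1  'e'
  20  s[19:],s[28:]  0  ''
  21  s[28:],s[8:]  2  'fa'
  22  s[8:],s[12:]  1  'f'
  23  s[12:],s[17:]  2  'fd'
  24  s[17:],s[4:]  1  'f'
  25  s[4:],s[21:]  0  ''
  26  s[21:],s[26:]  2  'ga'
  27  s[26:],s[10:]  1  'g'
  28  s[10:],s[16:]  1  'g'
  29  s[16:],s[20:]  1  'g'

n(n+1)/2 = 30·31/2 = 465
Σ LCP = 0 + 1 + 1 + 1 + 1 + 1 + 1 + 2 + 0 + 0 + 1 + 1 + 0 + 2 + 1 + 0 + 1 + 1 + 2 + 1 + 0 + 2 + 1 + 2 + 1 + 0 + 2 + 1 + 1 + 1 = 29
distinct = 465 − 29 = 436

436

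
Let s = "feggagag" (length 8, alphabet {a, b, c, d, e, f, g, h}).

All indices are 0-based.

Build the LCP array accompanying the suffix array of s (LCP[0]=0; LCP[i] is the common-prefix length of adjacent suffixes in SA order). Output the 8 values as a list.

[0, 2, 0, 0, 0, 1, 3, 1]

rank→(start, suffix):
  0 → (6, 'ag')
  1 → (4, 'agag')
  2 → (1, 'eggagag')
  3 → (0, 'feggagag')
  4 → (7, 'g')
  5 → (5, 'gag')
  6 → (3, 'gagag')
  7 → (2, 'ggagag')

SA = [6, 4, 1, 0, 7, 5, 3, 2]
rank  pair      lcp
   1  s[6:],s[4:]  2  'ag'
   2  s[4:],s[1:]  0  ''
   3  s[1:],s[0:]  0  ''
   4  s[0:],s[7:]  0  ''
   5  s[7:],s[5:]  1  'g'
   6  s[5:],s[3:]  3  'gag'
   7  s[3:],s[2:]  1  'g'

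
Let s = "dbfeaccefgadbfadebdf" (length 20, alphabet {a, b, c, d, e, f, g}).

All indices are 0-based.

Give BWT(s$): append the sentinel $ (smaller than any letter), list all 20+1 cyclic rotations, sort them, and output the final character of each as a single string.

rank  rotation               last
    0  $dbfeaccefgadbfadebdf  f
    1  accefgadbfadebdf$dbfe  e
    2  adbfadebdf$dbfeaccefg  g
    3  adebdf$dbfeaccefgadbf  f
    4  bdf$dbfeaccefgadbfade  e
    5  bfadebdf$dbfeaccefgad  d
    6  bfeaccefgadbfadebdf$d  d
    7  ccefgadbfadebdf$dbfea  a
    8  cefgadbfadebdf$dbfeac  c
    9  dbfadebdf$dbfeaccefga  a
   10  dbfeaccefgadbfadebdf$  $
   11  debdf$dbfeaccefgadbfa  a
   12  df$dbfeaccefgadbfadeb  b
   13  eaccefgadbfadebdf$dbf  f
   14  ebdf$dbfeaccefgadbfad  d
   15  efgadbfadebdf$dbfeacc  c
   16  f$dbfeaccefgadbfadebd  d
   17  fadebdf$dbfeaccefgadb  b
   18  feaccefgadbfadebdf$db  b
   19  fgadbfadebdf$dbfeacce  e
   20  gadbfadebdf$dbfeaccef  f

fegfeddaca$abfdcdbbef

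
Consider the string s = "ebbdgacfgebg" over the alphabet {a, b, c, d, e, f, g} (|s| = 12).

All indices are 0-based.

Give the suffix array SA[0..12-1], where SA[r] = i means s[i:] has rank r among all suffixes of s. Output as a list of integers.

sorted suffixes:
  #0 SA[0]=5  'acfgebg'
  #1 SA[1]=1  'bbdgacfgebg'
  #2 SA[2]=2  'bdgacfgebg'
  #3 SA[3]=10  'bg'
  #4 SA[4]=6  'cfgebg'
  #5 SA[5]=3  'dgacfgebg'
  #6 SA[6]=0  'ebbdgacfgebg'
  #7 SA[7]=9  'ebg'
  #8 SA[8]=7  'fgebg'
  #9 SA[9]=11  'g'
  #10 SA[10]=4  'gacfgebg'
  #11 SA[11]=8  'gebg'

[5, 1, 2, 10, 6, 3, 0, 9, 7, 11, 4, 8]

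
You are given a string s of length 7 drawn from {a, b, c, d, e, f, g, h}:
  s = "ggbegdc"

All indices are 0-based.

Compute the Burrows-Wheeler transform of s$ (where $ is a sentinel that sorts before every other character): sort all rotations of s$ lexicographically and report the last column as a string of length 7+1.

rank  rotation  last
    0  $ggbegdc  c
    1  begdc$gg  g
    2  c$ggbegd  d
    3  dc$ggbeg  g
    4  egdc$ggb  b
    5  gbegdc$g  g
    6  gdc$ggbe  e
    7  ggbegdc$  $

cgdgbge$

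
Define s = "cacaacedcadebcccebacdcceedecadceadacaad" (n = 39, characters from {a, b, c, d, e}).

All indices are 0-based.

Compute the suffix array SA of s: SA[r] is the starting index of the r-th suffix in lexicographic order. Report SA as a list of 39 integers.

[3, 36, 1, 34, 18, 4, 37, 32, 28, 9, 17, 12, 2, 35, 0, 27, 8, 13, 14, 21, 19, 30, 15, 5, 22, 38, 33, 7, 20, 29, 10, 25, 31, 16, 11, 26, 6, 24, 23]

rank→(start, suffix):
  0 → (3, 'aacedcadebcccebacdcceedecadceadacaad')
  1 → (36, 'aad')
  2 → (1, 'acaacedcadebcccebacdcceedecadceadacaad')
  3 → (34, 'acaad')
  4 → (18, 'acdcceedecadceadacaad')
  5 → (4, 'acedcadebcccebacdcceedecadceadacaad')
  6 → (37, 'ad')
  7 → (32, 'adacaad')
  8 → (28, 'adceadacaad')
  9 → (9, 'adebcccebacdcceedecadceadacaad')
  10 → (17, 'bacdcceedecadceadacaad')
  11 → (12, 'bcccebacdcceedecadceadacaad')
  12 → (2, 'caacedcadebcccebacdcceedecadceadacaad')
  13 → (35, 'caad')
  14 → (0, 'cacaacedcadebcccebacdcceedecadceadacaad')
  15 → (27, 'cadceadacaad')
  16 → (8, 'cadebcccebacdcceedecadceadacaad')
  17 → (13, 'cccebacdcceedecadceadacaad')
  18 → (14, 'ccebacdcceedecadceadacaad')
  19 → (21, 'cceedecadceadacaad')
  20 → (19, 'cdcceedecadceadacaad')
  21 → (30, 'ceadacaad')
  22 → (15, 'cebacdcceedecadceadacaad')
  23 → (5, 'cedcadebcccebacdcceedecadceadacaad')
  24 → (22, 'ceedecadceadacaad')
  25 → (38, 'd')
  26 → (33, 'dacaad')
  27 → (7, 'dcadebcccebacdcceedecadceadacaad')
  28 → (20, 'dcceedecadceadacaad')
  29 → (29, 'dceadacaad')
  30 → (10, 'debcccebacdcceedecadceadacaad')
  31 → (25, 'decadceadacaad')
  32 → (31, 'eadacaad')
  33 → (16, 'ebacdcceedecadceadacaad')
  34 → (11, 'ebcccebacdcceedecadceadacaad')
  35 → (26, 'ecadceadacaad')
  36 → (6, 'edcadebcccebacdcceedecadceadacaad')
  37 → (24, 'edecadceadacaad')
  38 → (23, 'eedecadceadacaad')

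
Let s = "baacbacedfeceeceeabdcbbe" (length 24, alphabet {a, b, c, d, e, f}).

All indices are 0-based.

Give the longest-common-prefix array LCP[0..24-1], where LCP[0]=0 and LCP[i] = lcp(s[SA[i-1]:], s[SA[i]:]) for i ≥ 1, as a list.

rank | idx | suffix
   0 |   1 | aacbacedfeceeceeabdcbbe
   1 |  17 | abdcbbe
   2 |   2 | acbacedfeceeceeabdcbbe
   3 |   5 | acedfeceeceeabdcbbe
   4 |   0 | baacbacedfeceeceeabdcbbe
   5 |   4 | bacedfeceeceeabdcbbe
   6 |  21 | bbe
   7 |  18 | bdcbbe
   8 |  22 | be
   9 |   3 | cbacedfeceeceeabdcbbe
  10 |  20 | cbbe
  11 |   6 | cedfeceeceeabdcbbe
  12 |  14 | ceeabdcbbe
  13 |  11 | ceeceeabdcbbe
  14 |  19 | dcbbe
  15 |   8 | dfeceeceeabdcbbe
  16 |  23 | e
  17 |  16 | eabdcbbe
  18 |  13 | eceeabdcbbe
  19 |  10 | eceeceeabdcbbe
  20 |   7 | edfeceeceeabdcbbe
  21 |  15 | eeabdcbbe
  22 |  12 | eeceeabdcbbe
  23 |   9 | feceeceeabdcbbe

SA = [1, 17, 2, 5, 0, 4, 21, 18, 22, 3, 20, 6, 14, 11, 19, 8, 23, 16, 13, 10, 7, 15, 12, 9]
rank  pair      lcp
   1  s[1:],s[17:]  1  'a'
   2  s[17:],s[2:]  1  'a'
   3  s[2:],s[5:]  2  'ac'
   4  s[5:],s[0:]  0  ''
   5  s[0:],s[4:]  2  'ba'
   6  s[4:],s[21:]  1  'b'
   7  s[21:],s[18:]  1  'b'
   8  s[18:],s[22:]  1  'b'
   9  s[22:],s[3:]  0  ''
  10  s[3:],s[20:]  2  'cb'
  11  s[20:],s[6:]  1  'c'
  12  s[6:],s[14:]  2  'ce'
  13  s[14:],s[11:]  3  'cee'
  14  s[11:],s[19:]  0  ''
  15  s[19:],s[8:]  1  'd'
  16  s[8:],s[23:]  0  ''
  17  s[23:],s[16:]  1  'e'
  18  s[16:],s[13:]  1  'e'
  19  s[13:],s[10:]  4  'ecee'
  20  s[10:],s[7:]  1  'e'
  21  s[7:],s[15:]  1  'e'
  22  s[15:],s[12:]  2  'ee'
  23  s[12:],s[9:]  0  ''

[0, 1, 1, 2, 0, 2, 1, 1, 1, 0, 2, 1, 2, 3, 0, 1, 0, 1, 1, 4, 1, 1, 2, 0]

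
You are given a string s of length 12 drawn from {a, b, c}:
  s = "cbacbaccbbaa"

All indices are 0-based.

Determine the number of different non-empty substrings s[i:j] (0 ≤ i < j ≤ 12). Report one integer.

rank→(start, suffix):
  0 → (11, 'a')
  1 → (10, 'aa')
  2 → (2, 'acbaccbbaa')
  3 → (5, 'accbbaa')
  4 → (9, 'baa')
  5 → (1, 'bacbaccbbaa')
  6 → (4, 'baccbbaa')
  7 → (8, 'bbaa')
  8 → (0, 'cbacbaccbbaa')
  9 → (3, 'cbaccbbaa')
  10 → (7, 'cbbaa')
  11 → (6, 'ccbbaa')

SA = [11, 10, 2, 5, 9, 1, 4, 8, 0, 3, 7, 6]
rank  pair      lcp
   1  s[11:],s[10:]  1  'a'
   2  s[10:],s[2:]  1  'a'
   3  s[2:],s[5:]  2  'ac'
   4  s[5:],s[9:]  0  ''
   5  s[9:],s[1:]  2  'ba'
   6  s[1:],s[4:]  3  'bac'
   7  s[4:],s[8:]  1  'b'
   8  s[8:],s[0:]  0  ''
   9  s[0:],s[3:]  4  'cbac'
  10  s[3:],s[7:]  2  'cb'
  11  s[7:],s[6:]  1  'c'

n(n+1)/2 = 12·13/2 = 78
Σ LCP = 0 + 1 + 1 + 2 + 0 + 2 + 3 + 1 + 0 + 4 + 2 + 1 = 17
distinct = 78 − 17 = 61

61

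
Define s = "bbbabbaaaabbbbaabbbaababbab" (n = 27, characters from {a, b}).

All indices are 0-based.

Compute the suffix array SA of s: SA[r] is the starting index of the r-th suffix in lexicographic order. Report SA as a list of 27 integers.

sorted suffixes:
  #0 SA[0]=6  'aaaabbbbaabbbaababbab'
  #1 SA[1]=7  'aaabbbbaabbbaababbab'
  #2 SA[2]=19  'aababbab'
  #3 SA[3]=14  'aabbbaababbab'
  #4 SA[4]=8  'aabbbbaabbbaababbab'
  #5 SA[5]=25  'ab'
  #6 SA[6]=20  'ababbab'
  #7 SA[7]=3  'abbaaaabbbbaabbbaababbab'
  #8 SA[8]=22  'abbab'
  #9 SA[9]=15  'abbbaababbab'
  #10 SA[10]=9  'abbbbaabbbaababbab'
  #11 SA[11]=26  'b'
  #12 SA[12]=5  'baaaabbbbaabbbaababbab'
  #13 SA[13]=18  'baababbab'
  #14 SA[14]=13  'baabbbaababbab'
  #15 SA[15]=24  'bab'
  #16 SA[16]=2  'babbaaaabbbbaabbbaababbab'
  #17 SA[17]=21  'babbab'
  #18 SA[18]=4  'bbaaaabbbbaabbbaababbab'
  #19 SA[19]=17  'bbaababbab'
  #20 SA[20]=12  'bbaabbbaababbab'
  #21 SA[21]=23  'bbab'
  #22 SA[22]=1  'bbabbaaaabbbbaabbbaababbab'
  #23 SA[23]=16  'bbbaababbab'
  #24 SA[24]=11  'bbbaabbbaababbab'
  #25 SA[25]=0  'bbbabbaaaabbbbaabbbaababbab'
  #26 SA[26]=10  'bbbbaabbbaababbab'

[6, 7, 19, 14, 8, 25, 20, 3, 22, 15, 9, 26, 5, 18, 13, 24, 2, 21, 4, 17, 12, 23, 1, 16, 11, 0, 10]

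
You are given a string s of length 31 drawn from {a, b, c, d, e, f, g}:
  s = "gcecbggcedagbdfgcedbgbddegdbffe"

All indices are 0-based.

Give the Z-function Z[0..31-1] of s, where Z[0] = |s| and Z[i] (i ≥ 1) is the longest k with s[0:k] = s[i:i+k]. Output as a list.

Z[0]=31
i=1: i≥r, start 0; Z[1]=0
i=2: i≥r, start 0; Z[2]=0
i=3: i≥r, start 0; Z[3]=0
i=4: i≥r, start 0; Z[4]=0
i=5: i≥r, start 0; Z[5]=1 scan→box=[5,6)
i=6: i≥r, start 0; Z[6]=3 scan→box=[6,9)
i=7: min(r-i=2, Z[1]=0)=0; Z[7]=0
i=8: min(r-i=1, Z[2]=0)=0; Z[8]=0
i=9: i≥r, start 0; Z[9]=0
i=10: i≥r, start 0; Z[10]=0
i=11: i≥r, start 0; Z[11]=1 scan→box=[11,12)
i=12: i≥r, start 0; Z[12]=0
i=13: i≥r, start 0; Z[13]=0
i=14: i≥r, start 0; Z[14]=0
i=15: i≥r, start 0; Z[15]=3 scan→box=[15,18)
i=16: min(r-i=2, Z[1]=0)=0; Z[16]=0
i=17: min(r-i=1, Z[2]=0)=0; Z[17]=0
i=18: i≥r, start 0; Z[18]=0
i=19: i≥r, start 0; Z[19]=0
i=20: i≥r, start 0; Z[20]=1 scan→box=[20,21)
i=21: i≥r, start 0; Z[21]=0
i=22: i≥r, start 0; Z[22]=0
i=23: i≥r, start 0; Z[23]=0
i=24: i≥r, start 0; Z[24]=0
i=25: i≥r, start 0; Z[25]=1 scan→box=[25,26)
i=26: i≥r, start 0; Z[26]=0
i=27: i≥r, start 0; Z[27]=0
i=28: i≥r, start 0; Z[28]=0
i=29: i≥r, start 0; Z[29]=0
i=30: i≥r, start 0; Z[30]=0

[31, 0, 0, 0, 0, 1, 3, 0, 0, 0, 0, 1, 0, 0, 0, 3, 0, 0, 0, 0, 1, 0, 0, 0, 0, 1, 0, 0, 0, 0, 0]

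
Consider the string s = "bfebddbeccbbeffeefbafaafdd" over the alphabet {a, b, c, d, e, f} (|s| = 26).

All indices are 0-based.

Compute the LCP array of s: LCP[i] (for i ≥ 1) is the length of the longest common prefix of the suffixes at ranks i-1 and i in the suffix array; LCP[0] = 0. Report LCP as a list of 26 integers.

rank | idx | suffix
   0 |  21 | aafdd
   1 |  19 | afaafdd
   2 |  22 | afdd
   3 |  18 | bafaafdd
   4 |  10 | bbeffeefbafaafdd
   5 |   3 | bddbeccbbeffeefbafaafdd
   6 |   6 | beccbbeffeefbafaafdd
   7 |  11 | beffeefbafaafdd
   8 |   0 | bfebddbeccbbeffeefbafaafdd
   9 |   9 | cbbeffeefbafaafdd
  10 |   8 | ccbbeffeefbafaafdd
  11 |  25 | d
  12 |   5 | dbeccbbeffeefbafaafdd
  13 |  24 | dd
  14 |   4 | ddbeccbbeffeefbafaafdd
  15 |   2 | ebddbeccbbeffeefbafaafdd
  16 |   7 | eccbbeffeefbafaafdd
  17 |  15 | eefbafaafdd
  18 |  16 | efbafaafdd
  19 |  12 | effeefbafaafdd
  20 |  20 | faafdd
  21 |  17 | fbafaafdd
  22 |  23 | fdd
  23 |   1 | febddbeccbbeffeefbafaafdd
  24 |  14 | feefbafaafdd
  25 |  13 | ffeefbafaafdd

SA = [21, 19, 22, 18, 10, 3, 6, 11, 0, 9, 8, 25, 5, 24, 4, 2, 7, 15, 16, 12, 20, 17, 23, 1, 14, 13]
rank  pair      lcp
   1  s[21:],s[19:]  1  'a'
   2  s[19:],s[22:]  2  'af'
   3  s[22:],s[18:]  0  ''
   4  s[18:],s[10:]  1  'b'
   5  s[10:],s[3:]  1  'b'
   6  s[3:],s[6:]  1  'b'
   7  s[6:],s[11:]  2  'be'
   8  s[11:],s[0:]  1  'b'
   9  s[0:],s[9:]  0  ''
  10  s[9:],s[8:]  1  'c'
  11  s[8:],s[25:]  0  ''
  12  s[25:],s[5:]  1  'd'
  13  s[5:],s[24:]  1  'd'
  14  s[24:],s[4:]  2  'dd'
  15  s[4:],s[2:]  0  ''
  16  s[2:],s[7:]  1  'e'
  17  s[7:],s[15:]  1  'e'
  18  s[15:],s[16:]  1  'e'
  19  s[16:],s[12:]  2  'ef'
  20  s[12:],s[20:]  0  ''
  21  s[20:],s[17:]  1  'f'
  22  s[17:],s[23:]  1  'f'
  23  s[23:],s[1:]  1  'f'
  24  s[1:],s[14:]  2  'fe'
  25  s[14:],s[13:]  1  'f'

[0, 1, 2, 0, 1, 1, 1, 2, 1, 0, 1, 0, 1, 1, 2, 0, 1, 1, 1, 2, 0, 1, 1, 1, 2, 1]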